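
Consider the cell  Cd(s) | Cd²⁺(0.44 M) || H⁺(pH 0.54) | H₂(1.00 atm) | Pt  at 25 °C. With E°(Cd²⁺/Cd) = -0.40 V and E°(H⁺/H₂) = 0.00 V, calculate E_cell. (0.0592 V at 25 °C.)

0.38 V

The hydrogen couple is the cathode, so E°_cell = 0.40 V; n = 2.
[H⁺] = 10^(−0.54) = 0.29 M, and Q = [Cd²⁺]·P(H₂) / [H⁺]^2 = 5.29.
E = E° − (0.0592/2) log Q = 0.40 − (0.0592/2)(0.723) = 0.379 V.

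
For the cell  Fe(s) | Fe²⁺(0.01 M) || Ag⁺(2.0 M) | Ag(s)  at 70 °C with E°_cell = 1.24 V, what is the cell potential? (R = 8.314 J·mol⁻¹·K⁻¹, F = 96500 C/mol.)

1.33 V

Balancing electrons gives n = 2; the reaction quotient is Q = [Fe²⁺]/[Ag⁺]^2 = 0.00250.
E = E° − (RT/nF) ln Q = 1.24 − (8.314×343)/(2×96500) × (-5.991) = 1.240 + 0.089 = 1.329 V.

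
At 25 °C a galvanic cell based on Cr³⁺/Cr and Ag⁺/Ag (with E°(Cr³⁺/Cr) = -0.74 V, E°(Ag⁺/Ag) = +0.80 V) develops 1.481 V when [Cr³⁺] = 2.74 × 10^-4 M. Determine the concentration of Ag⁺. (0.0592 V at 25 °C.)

From the Nernst equation, log Q = n(E° − E)/0.0592 = 3(1.54 − 1.481)/0.0592 = 2.990, so Q = 977.
With Q = [Cr³⁺]/[Ag⁺]^3 and the known concentrations, [Ag⁺]^3 in the denominator gives [Ag⁺] = 0.0065 M.

0.0065 M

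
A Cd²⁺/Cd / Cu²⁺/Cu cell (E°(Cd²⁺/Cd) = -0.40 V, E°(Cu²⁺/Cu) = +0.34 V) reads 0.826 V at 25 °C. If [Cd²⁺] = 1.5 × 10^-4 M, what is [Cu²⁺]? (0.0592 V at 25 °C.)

From the Nernst equation, log Q = n(E° − E)/0.0592 = 2(0.74 − 0.826)/0.0592 = -2.905, so Q = 0.00124.
With Q = [Cd²⁺]/[Cu²⁺] and the known concentrations, [Cu²⁺] in the denominator gives [Cu²⁺] = 0.12 M.

0.12 M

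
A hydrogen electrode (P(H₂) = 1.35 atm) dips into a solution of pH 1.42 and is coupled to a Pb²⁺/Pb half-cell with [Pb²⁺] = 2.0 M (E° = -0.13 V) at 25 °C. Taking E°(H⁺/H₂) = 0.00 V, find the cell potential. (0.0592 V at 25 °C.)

The hydrogen couple is the cathode, so E°_cell = 0.13 V; n = 2.
[H⁺] = 10^(−1.42) = 0.038 M, and Q = [Pb²⁺]·P(H₂) / [H⁺]^2 = 1870.
E = E° − (0.0592/2) log Q = 0.13 − (0.0592/2)(3.271) = 0.033 V.

0.033 V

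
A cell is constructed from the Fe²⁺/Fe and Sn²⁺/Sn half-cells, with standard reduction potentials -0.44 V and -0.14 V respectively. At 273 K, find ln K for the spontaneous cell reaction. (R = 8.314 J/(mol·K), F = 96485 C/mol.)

ln K = 25.5

E°_cell = -0.14 − (-0.44) = 0.30 V, with n = 2 electrons transferred.
At equilibrium E = 0, so the Nernst equation gives ln K = nFE°/RT = (2)(96485)(0.30)/((8.314)(273)) = 25.51.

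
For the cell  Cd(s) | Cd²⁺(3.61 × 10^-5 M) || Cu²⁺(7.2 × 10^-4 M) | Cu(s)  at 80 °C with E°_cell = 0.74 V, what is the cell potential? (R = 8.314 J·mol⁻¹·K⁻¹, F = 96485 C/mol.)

0.786 V

Balancing electrons gives n = 2; the reaction quotient is Q = [Cd²⁺]/[Cu²⁺] = 0.0501.
E = E° − (RT/nF) ln Q = 0.74 − (8.314×353)/(2×96485) × (-2.993) = 0.740 + 0.046 = 0.786 V.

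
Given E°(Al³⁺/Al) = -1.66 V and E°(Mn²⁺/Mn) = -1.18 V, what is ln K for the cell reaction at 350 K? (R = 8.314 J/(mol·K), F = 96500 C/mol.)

E°_cell = -1.18 − (-1.66) = 0.48 V, with n = 6 electrons transferred.
At equilibrium E = 0, so the Nernst equation gives ln K = nFE°/RT = (6)(96500)(0.48)/((8.314)(350)) = 95.51.

ln K = 95.5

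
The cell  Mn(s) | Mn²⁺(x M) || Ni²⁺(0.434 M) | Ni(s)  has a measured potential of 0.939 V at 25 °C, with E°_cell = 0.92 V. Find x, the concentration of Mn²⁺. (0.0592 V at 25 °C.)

From the Nernst equation, log Q = n(E° − E)/0.0592 = 2(0.92 − 0.939)/0.0592 = -0.642, so Q = 0.228.
With Q = [Mn²⁺]/[Ni²⁺] and the known concentrations, [Mn²⁺] in the numerator gives [Mn²⁺] = 0.099 M.

0.099 M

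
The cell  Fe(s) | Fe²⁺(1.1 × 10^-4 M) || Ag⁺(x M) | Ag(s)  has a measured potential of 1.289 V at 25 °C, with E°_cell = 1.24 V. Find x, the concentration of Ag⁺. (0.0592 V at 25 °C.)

From the Nernst equation, log Q = n(E° − E)/0.0592 = 2(1.24 − 1.289)/0.0592 = -1.655, so Q = 0.0221.
With Q = [Fe²⁺]/[Ag⁺]^2 and the known concentrations, [Ag⁺]^2 in the denominator gives [Ag⁺] = 0.071 M.

0.071 M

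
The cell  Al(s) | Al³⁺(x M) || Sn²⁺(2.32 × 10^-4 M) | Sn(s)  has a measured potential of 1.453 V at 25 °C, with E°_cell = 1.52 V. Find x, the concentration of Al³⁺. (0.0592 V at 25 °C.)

0.0088 M

From the Nernst equation, log Q = n(E° − E)/0.0592 = 6(1.52 − 1.453)/0.0592 = 6.791, so Q = 6.17 × 10^6.
With Q = [Al³⁺]^2/[Sn²⁺]^3 and the known concentrations, [Al³⁺]^2 in the numerator gives [Al³⁺] = 0.0088 M.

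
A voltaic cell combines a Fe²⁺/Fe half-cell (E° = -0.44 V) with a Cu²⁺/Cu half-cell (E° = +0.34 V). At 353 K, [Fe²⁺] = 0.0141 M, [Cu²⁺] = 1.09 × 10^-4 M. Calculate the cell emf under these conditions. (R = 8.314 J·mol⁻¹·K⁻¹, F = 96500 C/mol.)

The Cu²⁺/Cu couple has the higher reduction potential and acts as the cathode, so E°_cell = +0.34 − (-0.44) = 0.78 V.
Balancing electrons gives n = 2; the reaction quotient is Q = [Fe²⁺]/[Cu²⁺] = 129.
E = E° − (RT/nF) ln Q = 0.78 − (8.314×353)/(2×96500) × (4.863) = 0.780 − 0.074 = 0.706 V.

0.706 V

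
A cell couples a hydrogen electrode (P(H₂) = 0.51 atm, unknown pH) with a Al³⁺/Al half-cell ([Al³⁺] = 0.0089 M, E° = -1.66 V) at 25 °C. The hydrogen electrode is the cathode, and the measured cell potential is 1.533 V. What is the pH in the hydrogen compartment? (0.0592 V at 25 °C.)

pH = 2.98

E°_cell = 1.66 V and n = 6.
log Q = n(E° − E)/0.0592 = 6×(1.66 − 1.533)/0.0592 = 12.872.
With Q = [Al³⁺]^2·P(H₂)^3 / [H⁺]^6, solving for [H⁺] gives log[H⁺] = -2.975, so pH = 2.98.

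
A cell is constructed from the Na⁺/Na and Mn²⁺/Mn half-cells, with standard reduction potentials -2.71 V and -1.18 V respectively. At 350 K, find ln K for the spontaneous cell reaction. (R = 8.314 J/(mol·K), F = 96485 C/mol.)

E°_cell = -1.18 − (-2.71) = 1.53 V, with n = 2 electrons transferred.
At equilibrium E = 0, so the Nernst equation gives ln K = nFE°/RT = (2)(96485)(1.53)/((8.314)(350)) = 101.46.

ln K = 101.5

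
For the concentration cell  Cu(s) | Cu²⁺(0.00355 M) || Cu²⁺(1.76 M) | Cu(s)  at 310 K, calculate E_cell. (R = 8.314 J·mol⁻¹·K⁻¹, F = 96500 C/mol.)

0.083 V

Both half-cells are Cu²⁺/Cu, so E°_cell = 0. The concentrated side is the cathode; the cell reaction moves Cu²⁺ from high to low concentration with n = 2.
Q = [Cu²⁺]_dilute/[Cu²⁺]_conc = 0.00355/1.76 = 0.00202.
E = 0 − (RT/nF) ln Q = −((8.314×310)/(2×96500))(-6.206) = 0.0829 V.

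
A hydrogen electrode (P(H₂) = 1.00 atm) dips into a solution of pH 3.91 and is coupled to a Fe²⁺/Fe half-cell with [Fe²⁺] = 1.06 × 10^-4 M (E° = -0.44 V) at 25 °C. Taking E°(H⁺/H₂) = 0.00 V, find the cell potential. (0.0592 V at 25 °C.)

0.33 V

The hydrogen couple is the cathode, so E°_cell = 0.44 V; n = 2.
[H⁺] = 10^(−3.91) = 1.2 × 10^-4 M, and Q = [Fe²⁺]·P(H₂) / [H⁺]^2 = 7000.
E = E° − (0.0592/2) log Q = 0.44 − (0.0592/2)(3.845) = 0.326 V.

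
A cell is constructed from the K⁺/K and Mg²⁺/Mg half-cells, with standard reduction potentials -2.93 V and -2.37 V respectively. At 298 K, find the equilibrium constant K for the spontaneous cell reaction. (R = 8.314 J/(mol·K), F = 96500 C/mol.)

8.8 × 10^18

E°_cell = -2.37 − (-2.93) = 0.56 V, with n = 2 electrons transferred.
At equilibrium E = 0, so the Nernst equation gives ln K = nFE°/RT = (2)(96500)(0.56)/((8.314)(298)) = 43.62.
K = e^43.62 = 8.8 × 10^18.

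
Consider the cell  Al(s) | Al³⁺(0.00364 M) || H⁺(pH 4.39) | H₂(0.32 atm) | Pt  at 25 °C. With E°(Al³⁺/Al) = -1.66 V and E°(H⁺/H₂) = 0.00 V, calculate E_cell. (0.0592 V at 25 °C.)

1.46 V

The hydrogen couple is the cathode, so E°_cell = 1.66 V; n = 6.
[H⁺] = 10^(−4.39) = 4.1 × 10^-5 M, and Q = [Al³⁺]^2·P(H₂)^3 / [H⁺]^6 = 9.5 × 10^19.
E = E° − (0.0592/6) log Q = 1.66 − (0.0592/6)(19.978) = 1.463 V.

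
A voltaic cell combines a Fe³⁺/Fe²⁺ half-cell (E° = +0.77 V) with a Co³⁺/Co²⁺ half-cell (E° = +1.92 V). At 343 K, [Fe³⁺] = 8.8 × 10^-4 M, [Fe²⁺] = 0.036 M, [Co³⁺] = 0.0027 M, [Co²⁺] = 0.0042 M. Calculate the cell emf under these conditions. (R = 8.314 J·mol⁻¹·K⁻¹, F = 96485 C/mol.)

The Co³⁺/Co²⁺ couple has the higher reduction potential and acts as the cathode, so E°_cell = +1.92 − (+0.77) = 1.15 V.
Balancing electrons gives n = 1; the reaction quotient is Q = [Fe³⁺]·[Co²⁺]/([Fe²⁺]·[Co³⁺]) = 0.0380.
E = E° − (RT/nF) ln Q = 1.15 − (8.314×343)/(1×96485) × (-3.270) = 1.150 + 0.097 = 1.247 V.

1.25 V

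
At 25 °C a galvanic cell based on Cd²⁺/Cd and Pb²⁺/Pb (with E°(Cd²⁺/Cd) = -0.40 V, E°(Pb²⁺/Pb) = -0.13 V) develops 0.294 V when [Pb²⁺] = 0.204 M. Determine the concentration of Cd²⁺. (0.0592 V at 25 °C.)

0.032 M

From the Nernst equation, log Q = n(E° − E)/0.0592 = 2(0.27 − 0.294)/0.0592 = -0.811, so Q = 0.155.
With Q = [Cd²⁺]/[Pb²⁺] and the known concentrations, [Cd²⁺] in the numerator gives [Cd²⁺] = 0.032 M.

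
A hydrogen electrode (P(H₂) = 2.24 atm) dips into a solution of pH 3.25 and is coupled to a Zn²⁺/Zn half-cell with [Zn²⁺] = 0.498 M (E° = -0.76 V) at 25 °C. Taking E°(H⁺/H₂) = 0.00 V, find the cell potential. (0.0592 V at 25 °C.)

0.57 V

The hydrogen couple is the cathode, so E°_cell = 0.76 V; n = 2.
[H⁺] = 10^(−3.25) = 5.6 × 10^-4 M, and Q = [Zn²⁺]·P(H₂) / [H⁺]^2 = 3.53 × 10^6.
E = E° − (0.0592/2) log Q = 0.76 − (0.0592/2)(6.547) = 0.566 V.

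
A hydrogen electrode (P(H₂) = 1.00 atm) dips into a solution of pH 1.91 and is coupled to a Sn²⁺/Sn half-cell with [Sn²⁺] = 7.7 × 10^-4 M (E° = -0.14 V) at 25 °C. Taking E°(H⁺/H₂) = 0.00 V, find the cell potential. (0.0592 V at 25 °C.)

The hydrogen couple is the cathode, so E°_cell = 0.14 V; n = 2.
[H⁺] = 10^(−1.91) = 0.012 M, and Q = [Sn²⁺]·P(H₂) / [H⁺]^2 = 5.09.
E = E° − (0.0592/2) log Q = 0.14 − (0.0592/2)(0.706) = 0.119 V.

0.12 V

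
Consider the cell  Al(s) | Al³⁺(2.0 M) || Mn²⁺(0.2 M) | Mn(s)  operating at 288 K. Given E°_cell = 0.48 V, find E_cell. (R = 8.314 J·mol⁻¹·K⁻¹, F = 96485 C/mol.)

0.454 V

Balancing electrons gives n = 6; the reaction quotient is Q = [Al³⁺]^2/[Mn²⁺]^3 = 500.
E = E° − (RT/nF) ln Q = 0.48 − (8.314×288)/(6×96485) × (6.215) = 0.480 − 0.026 = 0.454 V.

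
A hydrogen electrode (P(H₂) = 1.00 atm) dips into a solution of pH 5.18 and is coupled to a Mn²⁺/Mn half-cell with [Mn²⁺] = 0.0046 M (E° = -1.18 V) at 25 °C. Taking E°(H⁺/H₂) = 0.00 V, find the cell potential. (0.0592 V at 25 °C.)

The hydrogen couple is the cathode, so E°_cell = 1.18 V; n = 2.
[H⁺] = 10^(−5.18) = 6.6 × 10^-6 M, and Q = [Mn²⁺]·P(H₂) / [H⁺]^2 = 1.05 × 10^8.
E = E° − (0.0592/2) log Q = 1.18 − (0.0592/2)(8.023) = 0.943 V.

0.94 V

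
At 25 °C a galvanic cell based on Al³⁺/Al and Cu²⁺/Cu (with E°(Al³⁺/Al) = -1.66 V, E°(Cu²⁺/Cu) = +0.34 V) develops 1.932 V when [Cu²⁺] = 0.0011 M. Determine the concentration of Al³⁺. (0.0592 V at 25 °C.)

From the Nernst equation, log Q = n(E° − E)/0.0592 = 6(2.00 − 1.932)/0.0592 = 6.892, so Q = 7.8 × 10^6.
With Q = [Al³⁺]^2/[Cu²⁺]^3 and the known concentrations, [Al³⁺]^2 in the numerator gives [Al³⁺] = 0.1 M.

0.1 M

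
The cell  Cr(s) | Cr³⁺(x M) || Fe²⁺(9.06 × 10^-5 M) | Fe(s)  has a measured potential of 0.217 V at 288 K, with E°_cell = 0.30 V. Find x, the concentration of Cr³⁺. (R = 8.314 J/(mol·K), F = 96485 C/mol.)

From the Nernst equation, ln Q = nF(E° − E)/RT = 6×96485×(0.30 − 0.217)/(8.314×288) = 20.067, so Q = 5.19 × 10^8.
With Q = [Cr³⁺]^2/[Fe²⁺]^3 and the known concentrations, [Cr³⁺]^2 in the numerator gives [Cr³⁺] = 0.02 M.

0.02 M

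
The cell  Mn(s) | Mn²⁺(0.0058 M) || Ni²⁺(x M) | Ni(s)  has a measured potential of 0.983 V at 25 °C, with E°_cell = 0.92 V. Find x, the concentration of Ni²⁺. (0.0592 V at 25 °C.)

From the Nernst equation, log Q = n(E° − E)/0.0592 = 2(0.92 − 0.983)/0.0592 = -2.128, so Q = 0.00744.
With Q = [Mn²⁺]/[Ni²⁺] and the known concentrations, [Ni²⁺] in the denominator gives [Ni²⁺] = 0.78 M.

0.78 M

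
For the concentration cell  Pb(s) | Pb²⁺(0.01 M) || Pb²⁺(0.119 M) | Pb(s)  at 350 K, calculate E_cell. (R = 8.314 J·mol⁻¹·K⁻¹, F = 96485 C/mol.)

Both half-cells are Pb²⁺/Pb, so E°_cell = 0. The concentrated side is the cathode; the cell reaction moves Pb²⁺ from high to low concentration with n = 2.
Q = [Pb²⁺]_dilute/[Pb²⁺]_conc = 0.01/0.119 = 0.0840.
E = 0 − (RT/nF) ln Q = −((8.314×350)/(2×96485))(-2.477) = 0.0374 V.

0.037 V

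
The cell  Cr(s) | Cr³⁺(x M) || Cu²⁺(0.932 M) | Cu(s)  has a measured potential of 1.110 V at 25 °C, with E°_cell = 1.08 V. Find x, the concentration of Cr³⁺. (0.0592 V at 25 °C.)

From the Nernst equation, log Q = n(E° − E)/0.0592 = 6(1.08 − 1.110)/0.0592 = -3.041, so Q = 9.11 × 10^-4.
With Q = [Cr³⁺]^2/[Cu²⁺]^3 and the known concentrations, [Cr³⁺]^2 in the numerator gives [Cr³⁺] = 0.027 M.

0.027 M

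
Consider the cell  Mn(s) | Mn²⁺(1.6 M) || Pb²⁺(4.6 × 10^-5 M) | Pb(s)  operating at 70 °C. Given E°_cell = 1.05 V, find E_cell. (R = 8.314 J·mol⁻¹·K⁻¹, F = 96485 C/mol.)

0.895 V

Balancing electrons gives n = 2; the reaction quotient is Q = [Mn²⁺]/[Pb²⁺] = 3.48 × 10^4.
E = E° − (RT/nF) ln Q = 1.05 − (8.314×343)/(2×96485) × (10.457) = 1.050 − 0.155 = 0.895 V.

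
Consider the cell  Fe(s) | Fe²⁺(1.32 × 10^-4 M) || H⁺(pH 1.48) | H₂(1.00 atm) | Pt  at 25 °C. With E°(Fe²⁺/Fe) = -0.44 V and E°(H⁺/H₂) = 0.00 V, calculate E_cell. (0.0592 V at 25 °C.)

0.47 V

The hydrogen couple is the cathode, so E°_cell = 0.44 V; n = 2.
[H⁺] = 10^(−1.48) = 0.033 M, and Q = [Fe²⁺]·P(H₂) / [H⁺]^2 = 0.120.
E = E° − (0.0592/2) log Q = 0.44 − (0.0592/2)(-0.919) = 0.467 V.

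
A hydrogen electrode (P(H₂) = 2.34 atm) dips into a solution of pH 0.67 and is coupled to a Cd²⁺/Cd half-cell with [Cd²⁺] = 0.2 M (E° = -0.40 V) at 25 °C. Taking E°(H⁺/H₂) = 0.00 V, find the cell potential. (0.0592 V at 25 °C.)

0.37 V

The hydrogen couple is the cathode, so E°_cell = 0.40 V; n = 2.
[H⁺] = 10^(−0.67) = 0.21 M, and Q = [Cd²⁺]·P(H₂) / [H⁺]^2 = 10.2.
E = E° − (0.0592/2) log Q = 0.40 − (0.0592/2)(1.010) = 0.370 V.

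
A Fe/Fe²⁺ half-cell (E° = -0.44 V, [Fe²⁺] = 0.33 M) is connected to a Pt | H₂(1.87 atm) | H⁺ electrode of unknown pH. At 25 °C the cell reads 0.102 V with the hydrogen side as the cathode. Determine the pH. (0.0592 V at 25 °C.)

pH = 5.81

E°_cell = 0.44 V and n = 2.
log Q = n(E° − E)/0.0592 = 2×(0.44 − 0.102)/0.0592 = 11.419.
With Q = [Fe²⁺]·P(H₂) / [H⁺]^2, solving for [H⁺] gives log[H⁺] = -5.814, so pH = 5.81.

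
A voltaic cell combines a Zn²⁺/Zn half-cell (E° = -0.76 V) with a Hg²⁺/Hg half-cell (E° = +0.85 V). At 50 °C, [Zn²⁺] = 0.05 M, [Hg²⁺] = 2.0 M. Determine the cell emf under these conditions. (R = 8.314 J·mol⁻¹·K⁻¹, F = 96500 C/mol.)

1.66 V

The Hg²⁺/Hg couple has the higher reduction potential and acts as the cathode, so E°_cell = +0.85 − (-0.76) = 1.61 V.
Balancing electrons gives n = 2; the reaction quotient is Q = [Zn²⁺]/[Hg²⁺] = 0.0250.
E = E° − (RT/nF) ln Q = 1.61 − (8.314×323)/(2×96500) × (-3.689) = 1.610 + 0.051 = 1.661 V.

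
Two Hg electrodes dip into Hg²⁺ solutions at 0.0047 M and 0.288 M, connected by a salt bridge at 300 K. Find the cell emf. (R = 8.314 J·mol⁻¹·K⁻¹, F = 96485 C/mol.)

0.053 V

Both half-cells are Hg²⁺/Hg, so E°_cell = 0. The concentrated side is the cathode; the cell reaction moves Hg²⁺ from high to low concentration with n = 2.
Q = [Hg²⁺]_dilute/[Hg²⁺]_conc = 0.0047/0.288 = 0.0163.
E = 0 − (RT/nF) ln Q = −((8.314×300)/(2×96485))(-4.115) = 0.0532 V.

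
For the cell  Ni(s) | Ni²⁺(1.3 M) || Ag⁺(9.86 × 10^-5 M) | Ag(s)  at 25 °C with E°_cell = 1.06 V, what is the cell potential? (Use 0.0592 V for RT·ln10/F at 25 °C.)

Balancing electrons gives n = 2; the reaction quotient is Q = [Ni²⁺]/[Ag⁺]^2 = 1.34 × 10^8.
At 25 °C, E = E° − (0.0592/n) log Q = 1.06 − (0.0592/2)(8.126) = 1.060 − 0.241 = 0.819 V.

0.819 V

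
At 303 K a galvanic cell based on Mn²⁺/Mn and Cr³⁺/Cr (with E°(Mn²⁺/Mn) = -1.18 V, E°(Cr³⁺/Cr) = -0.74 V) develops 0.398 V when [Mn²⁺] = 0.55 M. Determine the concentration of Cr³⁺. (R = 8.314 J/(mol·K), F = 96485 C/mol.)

From the Nernst equation, ln Q = nF(E° − E)/RT = 6×96485×(0.44 − 0.398)/(8.314×303) = 9.652, so Q = 1.55 × 10^4.
With Q = [Mn²⁺]^3/[Cr³⁺]^2 and the known concentrations, [Cr³⁺]^2 in the denominator gives [Cr³⁺] = 0.0033 M.

0.0033 M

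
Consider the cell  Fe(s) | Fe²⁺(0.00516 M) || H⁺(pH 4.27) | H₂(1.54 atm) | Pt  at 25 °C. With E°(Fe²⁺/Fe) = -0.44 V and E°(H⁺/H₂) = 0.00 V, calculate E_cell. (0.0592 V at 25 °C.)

0.25 V

The hydrogen couple is the cathode, so E°_cell = 0.44 V; n = 2.
[H⁺] = 10^(−4.27) = 5.4 × 10^-5 M, and Q = [Fe²⁺]·P(H₂) / [H⁺]^2 = 2.76 × 10^6.
E = E° − (0.0592/2) log Q = 0.44 − (0.0592/2)(6.440) = 0.249 V.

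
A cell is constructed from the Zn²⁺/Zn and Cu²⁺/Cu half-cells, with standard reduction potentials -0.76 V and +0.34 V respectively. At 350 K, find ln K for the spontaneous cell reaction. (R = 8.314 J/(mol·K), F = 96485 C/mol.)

ln K = 72.9

E°_cell = +0.34 − (-0.76) = 1.10 V, with n = 2 electrons transferred.
At equilibrium E = 0, so the Nernst equation gives ln K = nFE°/RT = (2)(96485)(1.10)/((8.314)(350)) = 72.95.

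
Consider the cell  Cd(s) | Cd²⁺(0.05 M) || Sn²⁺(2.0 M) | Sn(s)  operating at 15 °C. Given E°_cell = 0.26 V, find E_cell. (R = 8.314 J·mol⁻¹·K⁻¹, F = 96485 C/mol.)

Balancing electrons gives n = 2; the reaction quotient is Q = [Cd²⁺]/[Sn²⁺] = 0.0250.
E = E° − (RT/nF) ln Q = 0.26 − (8.314×288)/(2×96485) × (-3.689) = 0.260 + 0.046 = 0.306 V.

0.306 V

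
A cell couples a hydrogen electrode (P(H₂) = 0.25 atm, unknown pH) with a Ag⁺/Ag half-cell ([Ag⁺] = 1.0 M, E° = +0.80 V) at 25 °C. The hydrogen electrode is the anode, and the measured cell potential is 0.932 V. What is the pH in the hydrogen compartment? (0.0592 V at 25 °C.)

E°_cell = 0.80 V and n = 2.
log Q = n(E° − E)/0.0592 = 2×(0.80 − 0.932)/0.0592 = -4.459.
With Q = [H⁺]^2 / ([Ag⁺]^2·P(H₂)), solving for [H⁺] gives log[H⁺] = -2.531, so pH = 2.53.

pH = 2.53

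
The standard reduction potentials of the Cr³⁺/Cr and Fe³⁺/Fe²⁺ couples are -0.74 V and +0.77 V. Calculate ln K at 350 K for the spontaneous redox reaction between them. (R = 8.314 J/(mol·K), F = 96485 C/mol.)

ln K = 150.2

E°_cell = +0.77 − (-0.74) = 1.51 V, with n = 3 electrons transferred.
At equilibrium E = 0, so the Nernst equation gives ln K = nFE°/RT = (3)(96485)(1.51)/((8.314)(350)) = 150.20.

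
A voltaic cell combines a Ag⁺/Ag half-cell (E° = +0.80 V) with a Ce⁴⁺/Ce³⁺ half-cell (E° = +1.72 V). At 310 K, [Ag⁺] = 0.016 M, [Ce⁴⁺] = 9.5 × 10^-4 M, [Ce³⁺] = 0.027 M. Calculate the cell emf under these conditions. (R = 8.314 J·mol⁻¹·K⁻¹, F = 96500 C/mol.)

0.941 V

The Ce⁴⁺/Ce³⁺ couple has the higher reduction potential and acts as the cathode, so E°_cell = +1.72 − (+0.80) = 0.92 V.
Balancing electrons gives n = 1; the reaction quotient is Q = [Ag⁺]·[Ce³⁺]/[Ce⁴⁺] = 0.455.
E = E° − (RT/nF) ln Q = 0.92 − (8.314×310)/(1×96500) × (-0.788) = 0.920 + 0.021 = 0.941 V.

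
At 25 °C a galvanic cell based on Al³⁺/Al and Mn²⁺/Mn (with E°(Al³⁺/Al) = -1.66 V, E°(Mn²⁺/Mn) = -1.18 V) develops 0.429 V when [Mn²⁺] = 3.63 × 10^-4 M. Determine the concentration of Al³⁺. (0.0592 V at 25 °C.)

From the Nernst equation, log Q = n(E° − E)/0.0592 = 6(0.48 − 0.429)/0.0592 = 5.169, so Q = 1.48 × 10^5.
With Q = [Al³⁺]^2/[Mn²⁺]^3 and the known concentrations, [Al³⁺]^2 in the numerator gives [Al³⁺] = 0.0027 M.

0.0027 M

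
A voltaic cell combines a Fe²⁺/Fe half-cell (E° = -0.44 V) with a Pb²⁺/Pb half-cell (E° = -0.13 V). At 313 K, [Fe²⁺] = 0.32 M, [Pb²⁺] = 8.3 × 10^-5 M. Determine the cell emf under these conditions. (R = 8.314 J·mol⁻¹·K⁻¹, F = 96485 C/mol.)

0.199 V

The Pb²⁺/Pb couple has the higher reduction potential and acts as the cathode, so E°_cell = -0.13 − (-0.44) = 0.31 V.
Balancing electrons gives n = 2; the reaction quotient is Q = [Fe²⁺]/[Pb²⁺] = 3860.
E = E° − (RT/nF) ln Q = 0.31 − (8.314×313)/(2×96485) × (8.257) = 0.310 − 0.111 = 0.199 V.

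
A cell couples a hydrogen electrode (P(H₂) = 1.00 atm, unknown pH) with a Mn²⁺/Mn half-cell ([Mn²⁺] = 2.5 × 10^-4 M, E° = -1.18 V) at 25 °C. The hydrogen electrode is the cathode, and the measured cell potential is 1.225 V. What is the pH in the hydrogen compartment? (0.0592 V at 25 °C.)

E°_cell = 1.18 V and n = 2.
log Q = n(E° − E)/0.0592 = 2×(1.18 − 1.225)/0.0592 = -1.520.
With Q = [Mn²⁺]·P(H₂) / [H⁺]^2, solving for [H⁺] gives log[H⁺] = -1.041, so pH = 1.04.

pH = 1.04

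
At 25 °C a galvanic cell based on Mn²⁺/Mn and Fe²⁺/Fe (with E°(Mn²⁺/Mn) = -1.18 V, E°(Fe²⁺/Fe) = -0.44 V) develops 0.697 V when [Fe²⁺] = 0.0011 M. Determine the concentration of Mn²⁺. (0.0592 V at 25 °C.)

From the Nernst equation, log Q = n(E° − E)/0.0592 = 2(0.74 − 0.697)/0.0592 = 1.453, so Q = 28.4.
With Q = [Mn²⁺]/[Fe²⁺] and the known concentrations, [Mn²⁺] in the numerator gives [Mn²⁺] = 0.031 M.

0.031 M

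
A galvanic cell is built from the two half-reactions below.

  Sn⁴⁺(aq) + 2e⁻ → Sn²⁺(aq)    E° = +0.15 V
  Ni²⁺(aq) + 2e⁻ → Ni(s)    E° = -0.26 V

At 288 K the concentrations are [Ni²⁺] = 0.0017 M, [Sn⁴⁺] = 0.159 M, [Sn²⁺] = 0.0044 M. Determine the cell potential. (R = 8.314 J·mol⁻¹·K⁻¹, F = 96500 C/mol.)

The Sn⁴⁺/Sn²⁺ couple has the higher reduction potential and acts as the cathode, so E°_cell = +0.15 − (-0.26) = 0.41 V.
Balancing electrons gives n = 2; the reaction quotient is Q = [Ni²⁺]·[Sn²⁺]/[Sn⁴⁺] = 4.7 × 10^-5.
E = E° − (RT/nF) ln Q = 0.41 − (8.314×288)/(2×96500) × (-9.964) = 0.410 + 0.124 = 0.534 V.

0.534 V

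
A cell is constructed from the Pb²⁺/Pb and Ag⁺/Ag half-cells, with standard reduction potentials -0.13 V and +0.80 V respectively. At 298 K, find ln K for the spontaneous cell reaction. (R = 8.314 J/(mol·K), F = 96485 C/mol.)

ln K = 72.4

E°_cell = +0.80 − (-0.13) = 0.93 V, with n = 2 electrons transferred.
At equilibrium E = 0, so the Nernst equation gives ln K = nFE°/RT = (2)(96485)(0.93)/((8.314)(298)) = 72.43.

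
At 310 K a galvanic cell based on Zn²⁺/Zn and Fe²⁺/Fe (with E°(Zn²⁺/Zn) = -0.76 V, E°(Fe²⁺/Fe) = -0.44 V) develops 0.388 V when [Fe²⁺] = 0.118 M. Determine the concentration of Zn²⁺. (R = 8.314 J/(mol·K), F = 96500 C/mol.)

From the Nernst equation, ln Q = nF(E° − E)/RT = 2×96500×(0.32 − 0.388)/(8.314×310) = -5.092, so Q = 0.00615.
With Q = [Zn²⁺]/[Fe²⁺] and the known concentrations, [Zn²⁺] in the numerator gives [Zn²⁺] = 7.3 × 10^-4 M.

7.3 × 10^-4 M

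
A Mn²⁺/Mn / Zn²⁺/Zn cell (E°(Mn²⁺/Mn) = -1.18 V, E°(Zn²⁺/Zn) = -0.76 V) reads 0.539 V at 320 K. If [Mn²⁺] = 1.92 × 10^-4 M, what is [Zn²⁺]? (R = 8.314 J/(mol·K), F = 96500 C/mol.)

1.1 M

From the Nernst equation, ln Q = nF(E° − E)/RT = 2×96500×(0.42 − 0.539)/(8.314×320) = -8.633, so Q = 1.78 × 10^-4.
With Q = [Mn²⁺]/[Zn²⁺] and the known concentrations, [Zn²⁺] in the denominator gives [Zn²⁺] = 1.1 M.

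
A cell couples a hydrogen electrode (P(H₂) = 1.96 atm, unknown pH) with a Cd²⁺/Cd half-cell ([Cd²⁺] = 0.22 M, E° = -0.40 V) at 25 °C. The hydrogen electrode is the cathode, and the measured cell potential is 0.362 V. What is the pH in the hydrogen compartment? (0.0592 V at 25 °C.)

E°_cell = 0.40 V and n = 2.
log Q = n(E° − E)/0.0592 = 2×(0.40 − 0.362)/0.0592 = 1.284.
With Q = [Cd²⁺]·P(H₂) / [H⁺]^2, solving for [H⁺] gives log[H⁺] = -0.825, so pH = 0.82.

pH = 0.82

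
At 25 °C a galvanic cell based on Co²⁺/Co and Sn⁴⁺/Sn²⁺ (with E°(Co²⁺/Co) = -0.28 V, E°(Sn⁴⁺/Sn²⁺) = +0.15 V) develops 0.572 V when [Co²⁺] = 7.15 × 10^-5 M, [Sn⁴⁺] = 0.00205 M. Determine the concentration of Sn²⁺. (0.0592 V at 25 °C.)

4.6 × 10^-4 M

From the Nernst equation, log Q = n(E° − E)/0.0592 = 2(0.43 − 0.572)/0.0592 = -4.797, so Q = 1.59 × 10^-5.
With Q = [Co²⁺]·[Sn²⁺]/[Sn⁴⁺] and the known concentrations, [Sn²⁺] in the numerator gives [Sn²⁺] = 4.6 × 10^-4 M.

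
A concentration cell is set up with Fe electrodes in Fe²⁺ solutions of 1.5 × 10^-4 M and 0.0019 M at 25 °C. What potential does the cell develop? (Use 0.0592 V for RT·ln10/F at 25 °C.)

0.033 V

Both half-cells are Fe²⁺/Fe, so E°_cell = 0. The concentrated side is the cathode; the cell reaction moves Fe²⁺ from high to low concentration with n = 2.
Q = [Fe²⁺]_dilute/[Fe²⁺]_conc = 1.5 × 10^-4/0.0019 = 0.0789.
E = 0 − (0.0592/2) log Q = −(0.0592/2)(-1.103) = 0.0326 V.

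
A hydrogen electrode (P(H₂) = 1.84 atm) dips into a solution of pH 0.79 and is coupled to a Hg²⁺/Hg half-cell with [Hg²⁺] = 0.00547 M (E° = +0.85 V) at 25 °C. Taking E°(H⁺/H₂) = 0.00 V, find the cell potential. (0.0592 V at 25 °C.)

0.84 V

The Hg²⁺/Hg couple is the cathode, so E°_cell = 0.85 V; n = 2.
[H⁺] = 10^(−0.79) = 0.16 M, and Q = [H⁺]^2 / ([Hg²⁺]·P(H₂)) = 2.61.
E = E° − (0.0592/2) log Q = 0.85 − (0.0592/2)(0.417) = 0.838 V.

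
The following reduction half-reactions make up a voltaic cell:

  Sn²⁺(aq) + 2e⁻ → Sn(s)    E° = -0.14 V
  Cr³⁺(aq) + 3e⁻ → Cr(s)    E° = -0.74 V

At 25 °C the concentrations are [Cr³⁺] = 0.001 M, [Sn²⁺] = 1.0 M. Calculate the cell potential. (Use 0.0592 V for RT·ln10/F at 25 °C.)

The Sn²⁺/Sn couple has the higher reduction potential and acts as the cathode, so E°_cell = -0.14 − (-0.74) = 0.60 V.
Balancing electrons gives n = 6; the reaction quotient is Q = [Cr³⁺]^2/[Sn²⁺]^3 = 1 × 10^-6.
At 25 °C, E = E° − (0.0592/n) log Q = 0.60 − (0.0592/6)(-6.000) = 0.600 + 0.059 = 0.659 V.

0.659 V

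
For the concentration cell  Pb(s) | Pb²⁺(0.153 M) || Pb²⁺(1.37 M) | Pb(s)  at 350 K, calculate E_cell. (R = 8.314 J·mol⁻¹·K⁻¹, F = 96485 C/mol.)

Both half-cells are Pb²⁺/Pb, so E°_cell = 0. The concentrated side is the cathode; the cell reaction moves Pb²⁺ from high to low concentration with n = 2.
Q = [Pb²⁺]_dilute/[Pb²⁺]_conc = 0.153/1.37 = 0.112.
E = 0 − (RT/nF) ln Q = −((8.314×350)/(2×96485))(-2.192) = 0.0331 V.

0.033 V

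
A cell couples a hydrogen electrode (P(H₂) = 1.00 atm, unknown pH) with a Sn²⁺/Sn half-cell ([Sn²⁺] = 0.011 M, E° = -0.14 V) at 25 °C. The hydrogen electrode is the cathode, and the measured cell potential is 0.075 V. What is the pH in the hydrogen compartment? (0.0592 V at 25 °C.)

pH = 2.08

E°_cell = 0.14 V and n = 2.
log Q = n(E° − E)/0.0592 = 2×(0.14 − 0.075)/0.0592 = 2.196.
With Q = [Sn²⁺]·P(H₂) / [H⁺]^2, solving for [H⁺] gives log[H⁺] = -2.077, so pH = 2.08.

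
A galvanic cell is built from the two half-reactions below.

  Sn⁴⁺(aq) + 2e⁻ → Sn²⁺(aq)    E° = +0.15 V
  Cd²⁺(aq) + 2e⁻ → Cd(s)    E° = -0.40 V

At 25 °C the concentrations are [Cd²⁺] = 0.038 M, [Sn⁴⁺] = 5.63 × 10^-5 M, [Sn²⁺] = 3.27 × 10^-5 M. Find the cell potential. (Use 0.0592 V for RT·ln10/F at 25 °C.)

The Sn⁴⁺/Sn²⁺ couple has the higher reduction potential and acts as the cathode, so E°_cell = +0.15 − (-0.40) = 0.55 V.
Balancing electrons gives n = 2; the reaction quotient is Q = [Cd²⁺]·[Sn²⁺]/[Sn⁴⁺] = 0.0221.
At 25 °C, E = E° − (0.0592/n) log Q = 0.55 − (0.0592/2)(-1.656) = 0.550 + 0.049 = 0.599 V.

0.599 V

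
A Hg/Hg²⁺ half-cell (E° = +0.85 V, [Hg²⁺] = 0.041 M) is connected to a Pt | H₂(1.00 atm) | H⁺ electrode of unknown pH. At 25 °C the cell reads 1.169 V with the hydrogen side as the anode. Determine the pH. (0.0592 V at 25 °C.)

E°_cell = 0.85 V and n = 2.
log Q = n(E° − E)/0.0592 = 2×(0.85 − 1.169)/0.0592 = -10.777.
With Q = [H⁺]^2 / ([Hg²⁺]·P(H₂)), solving for [H⁺] gives log[H⁺] = -6.082, so pH = 6.08.

pH = 6.08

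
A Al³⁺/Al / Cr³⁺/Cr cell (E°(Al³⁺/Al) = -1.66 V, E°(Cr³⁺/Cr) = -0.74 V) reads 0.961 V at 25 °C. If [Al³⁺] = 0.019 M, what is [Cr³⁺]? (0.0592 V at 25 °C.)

From the Nernst equation, log Q = n(E° − E)/0.0592 = 3(0.92 − 0.961)/0.0592 = -2.078, so Q = 0.00836.
With Q = [Al³⁺]/[Cr³⁺] and the known concentrations, [Cr³⁺] in the denominator gives [Cr³⁺] = 2.3 M.

2.3 M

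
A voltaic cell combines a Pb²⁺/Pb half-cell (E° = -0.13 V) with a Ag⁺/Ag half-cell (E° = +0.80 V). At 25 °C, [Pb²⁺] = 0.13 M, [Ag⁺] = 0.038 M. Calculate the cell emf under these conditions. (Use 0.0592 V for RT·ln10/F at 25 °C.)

0.872 V

The Ag⁺/Ag couple has the higher reduction potential and acts as the cathode, so E°_cell = +0.80 − (-0.13) = 0.93 V.
Balancing electrons gives n = 2; the reaction quotient is Q = [Pb²⁺]/[Ag⁺]^2 = 90.0.
At 25 °C, E = E° − (0.0592/n) log Q = 0.93 − (0.0592/2)(1.954) = 0.930 − 0.058 = 0.872 V.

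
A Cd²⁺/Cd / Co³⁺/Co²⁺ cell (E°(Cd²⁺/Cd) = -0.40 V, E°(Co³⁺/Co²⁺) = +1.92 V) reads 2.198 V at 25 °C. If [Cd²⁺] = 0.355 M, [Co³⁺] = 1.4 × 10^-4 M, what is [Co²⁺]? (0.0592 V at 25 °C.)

From the Nernst equation, log Q = n(E° − E)/0.0592 = 2(2.32 − 2.198)/0.0592 = 4.122, so Q = 1.32 × 10^4.
With Q = [Cd²⁺]·[Co²⁺]^2/[Co³⁺]^2 and the known concentrations, [Co²⁺]^2 in the numerator gives [Co²⁺] = 0.027 M.

0.027 M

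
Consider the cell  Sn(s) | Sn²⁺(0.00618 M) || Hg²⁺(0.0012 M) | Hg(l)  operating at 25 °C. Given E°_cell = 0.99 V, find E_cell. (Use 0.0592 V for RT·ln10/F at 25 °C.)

0.969 V

Balancing electrons gives n = 2; the reaction quotient is Q = [Sn²⁺]/[Hg²⁺] = 5.15.
At 25 °C, E = E° − (0.0592/n) log Q = 0.99 − (0.0592/2)(0.712) = 0.990 − 0.021 = 0.969 V.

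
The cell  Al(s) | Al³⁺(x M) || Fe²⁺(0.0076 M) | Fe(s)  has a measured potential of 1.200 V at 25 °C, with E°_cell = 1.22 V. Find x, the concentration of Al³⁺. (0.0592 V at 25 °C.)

From the Nernst equation, log Q = n(E° − E)/0.0592 = 6(1.22 − 1.200)/0.0592 = 2.027, so Q = 106.
With Q = [Al³⁺]^2/[Fe²⁺]^3 and the known concentrations, [Al³⁺]^2 in the numerator gives [Al³⁺] = 0.0068 M.

0.0068 M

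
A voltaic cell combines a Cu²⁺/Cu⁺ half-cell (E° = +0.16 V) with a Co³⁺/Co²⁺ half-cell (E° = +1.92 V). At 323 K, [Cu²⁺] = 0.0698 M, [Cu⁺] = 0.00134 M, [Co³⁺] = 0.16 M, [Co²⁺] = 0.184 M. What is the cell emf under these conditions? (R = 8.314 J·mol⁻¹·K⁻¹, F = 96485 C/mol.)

1.65 V

The Co³⁺/Co²⁺ couple has the higher reduction potential and acts as the cathode, so E°_cell = +1.92 − (+0.16) = 1.76 V.
Balancing electrons gives n = 1; the reaction quotient is Q = [Cu²⁺]·[Co²⁺]/([Cu⁺]·[Co³⁺]) = 59.9.
E = E° − (RT/nF) ln Q = 1.76 − (8.314×323)/(1×96485) × (4.093) = 1.760 − 0.114 = 1.646 V.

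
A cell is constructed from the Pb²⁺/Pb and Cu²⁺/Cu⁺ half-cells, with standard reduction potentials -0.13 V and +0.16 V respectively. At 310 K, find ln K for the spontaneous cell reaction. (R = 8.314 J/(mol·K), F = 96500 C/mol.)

E°_cell = +0.16 − (-0.13) = 0.29 V, with n = 2 electrons transferred.
At equilibrium E = 0, so the Nernst equation gives ln K = nFE°/RT = (2)(96500)(0.29)/((8.314)(310)) = 21.72.

ln K = 21.7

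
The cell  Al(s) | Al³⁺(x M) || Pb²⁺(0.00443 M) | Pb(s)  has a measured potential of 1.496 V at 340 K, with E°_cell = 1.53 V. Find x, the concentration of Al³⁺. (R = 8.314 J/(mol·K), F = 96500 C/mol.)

From the Nernst equation, ln Q = nF(E° − E)/RT = 6×96500×(1.53 − 1.496)/(8.314×340) = 6.964, so Q = 1060.
With Q = [Al³⁺]^2/[Pb²⁺]^3 and the known concentrations, [Al³⁺]^2 in the numerator gives [Al³⁺] = 0.0096 M.

0.0096 M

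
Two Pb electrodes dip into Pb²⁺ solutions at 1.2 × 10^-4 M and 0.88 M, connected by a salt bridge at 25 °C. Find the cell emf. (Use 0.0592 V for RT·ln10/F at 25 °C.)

Both half-cells are Pb²⁺/Pb, so E°_cell = 0. The concentrated side is the cathode; the cell reaction moves Pb²⁺ from high to low concentration with n = 2.
Q = [Pb²⁺]_dilute/[Pb²⁺]_conc = 1.2 × 10^-4/0.88 = 1.36 × 10^-4.
E = 0 − (0.0592/2) log Q = −(0.0592/2)(-3.865) = 0.1144 V.

0.11 V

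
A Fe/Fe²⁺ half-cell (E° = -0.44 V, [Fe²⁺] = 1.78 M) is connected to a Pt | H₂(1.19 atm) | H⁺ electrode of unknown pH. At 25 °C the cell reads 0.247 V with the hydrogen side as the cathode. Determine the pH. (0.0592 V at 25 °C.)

E°_cell = 0.44 V and n = 2.
log Q = n(E° − E)/0.0592 = 2×(0.44 − 0.247)/0.0592 = 6.520.
With Q = [Fe²⁺]·P(H₂) / [H⁺]^2, solving for [H⁺] gives log[H⁺] = -3.097, so pH = 3.10.

pH = 3.10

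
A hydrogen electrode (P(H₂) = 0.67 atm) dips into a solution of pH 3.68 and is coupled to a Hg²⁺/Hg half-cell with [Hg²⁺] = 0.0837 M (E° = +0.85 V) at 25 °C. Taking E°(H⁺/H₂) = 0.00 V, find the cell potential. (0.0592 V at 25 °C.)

1.03 V

The Hg²⁺/Hg couple is the cathode, so E°_cell = 0.85 V; n = 2.
[H⁺] = 10^(−3.68) = 2.1 × 10^-4 M, and Q = [H⁺]^2 / ([Hg²⁺]·P(H₂)) = 7.78 × 10^-7.
E = E° − (0.0592/2) log Q = 0.85 − (0.0592/2)(-6.109) = 1.031 V.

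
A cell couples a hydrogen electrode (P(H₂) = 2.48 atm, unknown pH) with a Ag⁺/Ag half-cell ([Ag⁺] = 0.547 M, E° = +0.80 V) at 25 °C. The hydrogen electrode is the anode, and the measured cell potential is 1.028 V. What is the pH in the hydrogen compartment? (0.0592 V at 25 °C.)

pH = 3.92

E°_cell = 0.80 V and n = 2.
log Q = n(E° − E)/0.0592 = 2×(0.80 − 1.028)/0.0592 = -7.703.
With Q = [H⁺]^2 / ([Ag⁺]^2·P(H₂)), solving for [H⁺] gives log[H⁺] = -3.916, so pH = 3.92.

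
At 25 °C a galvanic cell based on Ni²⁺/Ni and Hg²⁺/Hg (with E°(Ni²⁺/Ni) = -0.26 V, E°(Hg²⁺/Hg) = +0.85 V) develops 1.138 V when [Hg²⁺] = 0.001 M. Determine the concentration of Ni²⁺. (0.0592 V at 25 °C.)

From the Nernst equation, log Q = n(E° − E)/0.0592 = 2(1.11 − 1.138)/0.0592 = -0.946, so Q = 0.113.
With Q = [Ni²⁺]/[Hg²⁺] and the known concentrations, [Ni²⁺] in the numerator gives [Ni²⁺] = 1.1 × 10^-4 M.

1.1 × 10^-4 M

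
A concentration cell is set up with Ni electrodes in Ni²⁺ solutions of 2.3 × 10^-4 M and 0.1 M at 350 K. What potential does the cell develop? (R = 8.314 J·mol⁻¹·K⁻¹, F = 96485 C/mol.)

0.092 V

Both half-cells are Ni²⁺/Ni, so E°_cell = 0. The concentrated side is the cathode; the cell reaction moves Ni²⁺ from high to low concentration with n = 2.
Q = [Ni²⁺]_dilute/[Ni²⁺]_conc = 2.3 × 10^-4/0.1 = 0.00230.
E = 0 − (RT/nF) ln Q = −((8.314×350)/(2×96485))(-6.075) = 0.0916 V.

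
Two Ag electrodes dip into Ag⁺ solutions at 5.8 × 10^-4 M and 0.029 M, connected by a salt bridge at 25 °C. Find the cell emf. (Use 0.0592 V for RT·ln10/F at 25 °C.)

0.10 V

Both half-cells are Ag⁺/Ag, so E°_cell = 0. The concentrated side is the cathode; the cell reaction moves Ag⁺ from high to low concentration with n = 1.
Q = [Ag⁺]_dilute/[Ag⁺]_conc = 5.8 × 10^-4/0.029 = 0.0200.
E = 0 − (0.0592/1) log Q = −(0.0592/1)(-1.699) = 0.1006 V.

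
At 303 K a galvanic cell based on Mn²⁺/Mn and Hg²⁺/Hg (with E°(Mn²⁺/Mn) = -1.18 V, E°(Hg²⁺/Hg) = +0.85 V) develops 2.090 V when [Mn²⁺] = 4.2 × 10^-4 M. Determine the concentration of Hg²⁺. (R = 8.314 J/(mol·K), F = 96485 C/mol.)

From the Nernst equation, ln Q = nF(E° − E)/RT = 2×96485×(2.03 − 2.090)/(8.314×303) = -4.596, so Q = 0.0101.
With Q = [Mn²⁺]/[Hg²⁺] and the known concentrations, [Hg²⁺] in the denominator gives [Hg²⁺] = 0.042 M.

0.042 M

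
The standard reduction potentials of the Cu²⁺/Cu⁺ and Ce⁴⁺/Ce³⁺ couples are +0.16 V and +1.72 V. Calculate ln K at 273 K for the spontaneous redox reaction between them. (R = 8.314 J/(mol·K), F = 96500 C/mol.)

ln K = 66.3

E°_cell = +1.72 − (+0.16) = 1.56 V, with n = 1 electron transferred.
At equilibrium E = 0, so the Nernst equation gives ln K = nFE°/RT = (1)(96500)(1.56)/((8.314)(273)) = 66.33.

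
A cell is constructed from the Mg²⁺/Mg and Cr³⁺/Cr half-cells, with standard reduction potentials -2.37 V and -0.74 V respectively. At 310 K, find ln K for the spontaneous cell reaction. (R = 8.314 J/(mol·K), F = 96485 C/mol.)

ln K = 366.1

E°_cell = -0.74 − (-2.37) = 1.63 V, with n = 6 electrons transferred.
At equilibrium E = 0, so the Nernst equation gives ln K = nFE°/RT = (6)(96485)(1.63)/((8.314)(310)) = 366.12.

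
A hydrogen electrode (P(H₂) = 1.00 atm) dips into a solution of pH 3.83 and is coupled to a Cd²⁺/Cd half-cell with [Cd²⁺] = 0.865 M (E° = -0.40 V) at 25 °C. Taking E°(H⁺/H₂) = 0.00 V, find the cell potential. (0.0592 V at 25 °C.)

0.18 V

The hydrogen couple is the cathode, so E°_cell = 0.40 V; n = 2.
[H⁺] = 10^(−3.83) = 1.5 × 10^-4 M, and Q = [Cd²⁺]·P(H₂) / [H⁺]^2 = 3.95 × 10^7.
E = E° − (0.0592/2) log Q = 0.40 − (0.0592/2)(7.597) = 0.175 V.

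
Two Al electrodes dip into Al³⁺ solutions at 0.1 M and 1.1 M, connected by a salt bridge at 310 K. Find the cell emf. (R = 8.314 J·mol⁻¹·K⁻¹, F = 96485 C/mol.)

Both half-cells are Al³⁺/Al, so E°_cell = 0. The concentrated side is the cathode; the cell reaction moves Al³⁺ from high to low concentration with n = 3.
Q = [Al³⁺]_dilute/[Al³⁺]_conc = 0.1/1.1 = 0.0909.
E = 0 − (RT/nF) ln Q = −((8.314×310)/(3×96485))(-2.398) = 0.0214 V.

0.021 V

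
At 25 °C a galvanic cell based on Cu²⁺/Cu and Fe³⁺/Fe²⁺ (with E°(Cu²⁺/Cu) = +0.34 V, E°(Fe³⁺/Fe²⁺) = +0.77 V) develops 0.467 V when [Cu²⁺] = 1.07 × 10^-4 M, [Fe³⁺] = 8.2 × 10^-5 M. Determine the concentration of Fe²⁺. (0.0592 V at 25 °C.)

0.0019 M

From the Nernst equation, log Q = n(E° − E)/0.0592 = 2(0.43 − 0.467)/0.0592 = -1.250, so Q = 0.0562.
With Q = [Cu²⁺]·[Fe²⁺]^2/[Fe³⁺]^2 and the known concentrations, [Fe²⁺]^2 in the numerator gives [Fe²⁺] = 0.0019 M.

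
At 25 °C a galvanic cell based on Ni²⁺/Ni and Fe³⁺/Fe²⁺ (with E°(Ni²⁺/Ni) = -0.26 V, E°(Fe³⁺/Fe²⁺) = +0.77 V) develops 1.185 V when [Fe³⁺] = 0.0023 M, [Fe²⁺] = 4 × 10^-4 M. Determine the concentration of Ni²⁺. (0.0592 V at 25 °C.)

From the Nernst equation, log Q = n(E° − E)/0.0592 = 2(1.03 − 1.185)/0.0592 = -5.236, so Q = 5.8 × 10^-6.
With Q = [Ni²⁺]·[Fe²⁺]^2/[Fe³⁺]^2 and the known concentrations, [Ni²⁺] in the numerator gives [Ni²⁺] = 1.9 × 10^-4 M.

1.9 × 10^-4 M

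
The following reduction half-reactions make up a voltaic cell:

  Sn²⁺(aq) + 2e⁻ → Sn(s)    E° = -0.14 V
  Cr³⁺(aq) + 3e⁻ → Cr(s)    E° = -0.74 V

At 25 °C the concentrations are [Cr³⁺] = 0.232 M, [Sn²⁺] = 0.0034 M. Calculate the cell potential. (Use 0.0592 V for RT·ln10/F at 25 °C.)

0.539 V

The Sn²⁺/Sn couple has the higher reduction potential and acts as the cathode, so E°_cell = -0.14 − (-0.74) = 0.60 V.
Balancing electrons gives n = 6; the reaction quotient is Q = [Cr³⁺]^2/[Sn²⁺]^3 = 1.37 × 10^6.
At 25 °C, E = E° − (0.0592/n) log Q = 0.60 − (0.0592/6)(6.137) = 0.600 − 0.061 = 0.539 V.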